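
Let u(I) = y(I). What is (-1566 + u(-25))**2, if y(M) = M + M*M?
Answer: 933156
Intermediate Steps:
y(M) = M + M**2
u(I) = I*(1 + I)
(-1566 + u(-25))**2 = (-1566 - 25*(1 - 25))**2 = (-1566 - 25*(-24))**2 = (-1566 + 600)**2 = (-966)**2 = 933156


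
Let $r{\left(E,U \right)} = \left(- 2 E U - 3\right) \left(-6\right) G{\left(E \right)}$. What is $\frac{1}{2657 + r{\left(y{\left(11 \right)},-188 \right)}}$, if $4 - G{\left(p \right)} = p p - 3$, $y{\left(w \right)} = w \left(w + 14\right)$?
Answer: $\frac{1}{46912048733} \approx 2.1316 \cdot 10^{-11}$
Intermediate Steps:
$y{\left(w \right)} = w \left(14 + w\right)$
$G{\left(p \right)} = 7 - p^{2}$ ($G{\left(p \right)} = 4 - \left(p p - 3\right) = 4 - \left(p^{2} - 3\right) = 4 - \left(-3 + p^{2}\right) = 7 - p^{2}$)
$r{\left(E,U \right)} = \left(7 - E^{2}\right) \left(18 + 12 E U\right)$ ($r{\left(E,U \right)} = \left(- 2 E U - 3\right) \left(-6\right) \left(7 - E^{2}\right) = \left(-3 - 2 E U\right) \left(-6\right) \left(7 - E^{2}\right) = \left(18 + 12 E U\right) \left(7 - E^{2}\right) = \left(7 - E^{2}\right) \left(18 + 12 E U\right)$)
$\frac{1}{2657 + r{\left(y{\left(11 \right)},-188 \right)}} = \frac{1}{2657 - 6 \left(-7 + \left(11 \left(14 + 11\right)\right)^{2}\right) \left(3 + 2 \cdot 11 \left(14 + 11\right) \left(-188\right)\right)} = \frac{1}{2657 - 6 \left(-7 + \left(11 \cdot 25\right)^{2}\right) \left(3 + 2 \cdot 11 \cdot 25 \left(-188\right)\right)} = \frac{1}{2657 - 6 \left(-7 + 275^{2}\right) \left(3 + 2 \cdot 275 \left(-188\right)\right)} = \frac{1}{2657 - 6 \left(-7 + 75625\right) \left(3 - 103400\right)} = \frac{1}{2657 - 453708 \left(-103397\right)} = \frac{1}{2657 + 46912046076} = \frac{1}{46912048733}$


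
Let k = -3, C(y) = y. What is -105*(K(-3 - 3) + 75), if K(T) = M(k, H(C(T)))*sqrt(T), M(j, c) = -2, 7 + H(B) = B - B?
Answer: -7875 + 210*I*sqrt(6) ≈ -7875.0 + 514.39*I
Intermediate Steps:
H(B) = -7 (H(B) = -7 + (B - B) = -7 + 0 = -7)
K(T) = -2*sqrt(T)
-105*(K(-3 - 3) + 75) = -105*(-2*sqrt(-3 - 3) + 75) = -105*(-2*I*sqrt(6) + 75) = -105*(75 - 2*I*sqrt(6)) = -7875 + 210*I*sqrt(6)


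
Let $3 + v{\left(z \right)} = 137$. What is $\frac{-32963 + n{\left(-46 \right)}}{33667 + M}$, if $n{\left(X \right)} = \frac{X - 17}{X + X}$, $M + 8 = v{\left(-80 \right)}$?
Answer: $- \frac{3032533}{3108956} \approx -0.97542$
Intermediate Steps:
$v{\left(z \right)} = 134$ ($v{\left(z \right)} = -3 + 137 = 134$)
$M = 126$ ($M = -8 + 134 = 126$)
$n{\left(X \right)} = \frac{-17 + X}{2 X}$
$\frac{-32963 + n{\left(-46 \right)}}{33667 + M} = \frac{-32963 + \frac{-17 - 46}{2 \left(-46\right)}}{33667 + 126} = \frac{-32963 + \frac{1}{2} \left(- \frac{1}{46}\right) \left(-63\right)}{33793} = \left(-32963 + \frac{63}{92}\right) \frac{1}{33793} = \left(- \frac{3032533}{92}\right) \frac{1}{33793} = - \frac{3032533}{3108956}$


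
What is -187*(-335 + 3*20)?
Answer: 51425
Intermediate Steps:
-187*(-335 + 3*20) = -187*(-335 + 60) = -187*(-275) = 51425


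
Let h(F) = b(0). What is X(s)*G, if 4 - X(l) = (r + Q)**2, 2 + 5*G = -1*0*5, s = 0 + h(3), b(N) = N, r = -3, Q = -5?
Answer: 24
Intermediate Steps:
h(F) = 0
s = 0 (s = 0 + 0 = 0)
G = -2/5 (G = -2/5 + (-1*0*5)/5 = -2/5 + (0*5)/5 = -2/5 + (1/5)*0 = -2/5 + 0 = -2/5 ≈ -0.40000)
X(l) = -60 (X(l) = 4 - (-3 - 5)**2 = 4 - 1*(-8)**2 = 4 - 1*64 = 4 - 64 = -60)
X(s)*G = -60*(-2/5) = 24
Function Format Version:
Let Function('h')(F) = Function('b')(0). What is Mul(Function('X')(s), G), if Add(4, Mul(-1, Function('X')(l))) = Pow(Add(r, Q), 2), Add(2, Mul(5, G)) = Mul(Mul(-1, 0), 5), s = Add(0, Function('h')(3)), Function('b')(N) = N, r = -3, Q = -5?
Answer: 24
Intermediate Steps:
Function('h')(F) = 0
s = 0 (s = Add(0, 0) = 0)
G = Rational(-2, 5) (G = Add(Rational(-2, 5), Mul(Rational(1, 5), Mul(Mul(-1, 0), 5))) = Add(Rational(-2, 5), Mul(Rational(1, 5), Mul(0, 5))) = Add(Rational(-2, 5), Mul(Rational(1, 5), 0)) = Add(Rational(-2, 5), 0) = Rational(-2, 5) ≈ -0.40000)
Function('X')(l) = -60 (Function('X')(l) = Add(4, Mul(-1, Pow(Add(-3, -5), 2))) = Add(4, Mul(-1, Pow(-8, 2))) = Add(4, Mul(-1, 64)) = Add(4, -64) = -60)
Mul(Function('X')(s), G) = Mul(-60, Rational(-2, 5)) = 24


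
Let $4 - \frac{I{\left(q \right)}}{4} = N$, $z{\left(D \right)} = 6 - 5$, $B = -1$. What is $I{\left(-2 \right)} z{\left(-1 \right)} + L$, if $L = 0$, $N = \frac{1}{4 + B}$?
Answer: $\frac{44}{3} \approx 14.667$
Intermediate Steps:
$z{\left(D \right)} = 1$ ($z{\left(D \right)} = 6 - 5 = 1$)
$N = \frac{1}{3}$ ($N = \frac{1}{4 - 1} = \frac{1}{3} \approx 0.33333$)
$I{\left(q \right)} = \frac{44}{3}$ ($I{\left(q \right)} = 16 - \frac{4}{3} = \frac{44}{3}$)
$I{\left(-2 \right)} z{\left(-1 \right)} + L = \frac{44}{3} \cdot 1 + 0 = \frac{44}{3} + 0 = \frac{44}{3}$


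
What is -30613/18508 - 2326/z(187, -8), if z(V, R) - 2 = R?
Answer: 21432965/55524 ≈ 386.01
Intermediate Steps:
z(V, R) = 2 + R
-30613/18508 - 2326/z(187, -8) = -30613/18508 - 2326/(2 - 8) = -30613*1/18508 - 2326/(-6) = -30613/18508 - 2326*(-1/6) = -30613/18508 + 1163/3 = 21432965/55524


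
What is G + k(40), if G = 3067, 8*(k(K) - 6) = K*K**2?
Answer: 11073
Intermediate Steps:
k(K) = 6 + K**3/8 (k(K) = 6 + (K*K**2)/8 = 6 + K**3/8)
G + k(40) = 3067 + (6 + (1/8)*40**3) = 3067 + (6 + (1/8)*64000) = 3067 + (6 + 8000) = 3067 + 8006 = 11073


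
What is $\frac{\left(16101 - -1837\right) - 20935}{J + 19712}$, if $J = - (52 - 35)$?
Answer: $- \frac{999}{6565} \approx -0.15217$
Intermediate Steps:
$J = -17$ ($J = \left(-1\right) 17 = -17$)
$\frac{\left(16101 - -1837\right) - 20935}{J + 19712} = \frac{\left(16101 - -1837\right) - 20935}{-17 + 19712} = \frac{\left(16101 + 1837\right) - 20935}{19695} = \left(17938 - 20935\right) \frac{1}{19695} = \left(-2997\right) \frac{1}{19695} = - \frac{999}{6565}$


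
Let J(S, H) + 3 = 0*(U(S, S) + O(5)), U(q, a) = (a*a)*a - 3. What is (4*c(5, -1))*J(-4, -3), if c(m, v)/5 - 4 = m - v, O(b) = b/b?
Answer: -600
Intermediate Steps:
O(b) = 1
U(q, a) = -3 + a³ (U(q, a) = a²*a - 3 = a³ - 3 = -3 + a³)
J(S, H) = -3 (J(S, H) = -3 + 0*((-3 + S³) + 1) = -3 + 0*(-2 + S³) = -3 + 0 = -3)
c(m, v) = 20 - 5*v + 5*m (c(m, v) = 20 + 5*(m - v) = 20 + (-5*v + 5*m) = 20 - 5*v + 5*m)
(4*c(5, -1))*J(-4, -3) = (4*(20 - 5*(-1) + 5*5))*(-3) = (4*(20 + 5 + 25))*(-3) = (4*50)*(-3) = 200*(-3) = -600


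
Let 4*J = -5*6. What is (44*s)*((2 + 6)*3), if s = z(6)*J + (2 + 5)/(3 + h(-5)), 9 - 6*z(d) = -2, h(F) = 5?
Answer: -13596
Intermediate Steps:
z(d) = 11/6 (z(d) = 3/2 - ⅙*(-2) = 3/2 + ⅓ = 11/6)
J = -15/2 (J = (-5*6)/4 = (¼)*(-30) = -15/2 ≈ -7.5000)
s = -103/8 (s = (11/6)*(-15/2) + (2 + 5)/(3 + 5) = -55/4 + 7/8 = -103/8 ≈ -12.875)
(44*s)*((2 + 6)*3) = (44*(-103/8))*((2 + 6)*3) = -4532*3 = -1133/2*24 = -13596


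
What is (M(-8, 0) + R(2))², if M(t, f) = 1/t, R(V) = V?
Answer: 225/64 ≈ 3.5156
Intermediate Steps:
(M(-8, 0) + R(2))² = (1/(-8) + 2)² = (-⅛ + 2)² = (15/8)² = 225/64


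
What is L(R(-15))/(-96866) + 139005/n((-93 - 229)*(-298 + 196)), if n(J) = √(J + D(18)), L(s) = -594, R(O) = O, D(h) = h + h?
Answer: 27/4403 + 9267*√2055/548 ≈ 766.60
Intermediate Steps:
D(h) = 2*h
n(J) = √(36 + J) (n(J) = √(J + 2*18) = √(J + 36) = √(36 + J))
L(R(-15))/(-96866) + 139005/n((-93 - 229)*(-298 + 196)) = -594/(-96866) + 139005/(√(36 + (-93 - 229)*(-298 + 196))) = -594*(-1/96866) + 139005/(√(36 - 322*(-102))) = 27/4403 + 139005/(√(36 + 32844)) = 27/4403 + 139005/(√32880) = 27/4403 + 139005/((4*√2055)) = 27/4403 + 139005*(√2055/8220) = 27/4403 + 9267*√2055/548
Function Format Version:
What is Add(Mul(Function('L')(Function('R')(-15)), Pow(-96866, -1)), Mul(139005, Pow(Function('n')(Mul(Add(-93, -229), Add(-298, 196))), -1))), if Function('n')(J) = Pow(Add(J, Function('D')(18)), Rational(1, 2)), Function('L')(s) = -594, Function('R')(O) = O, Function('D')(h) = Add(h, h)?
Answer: Add(Rational(27, 4403), Mul(Rational(9267, 548), Pow(2055, Rational(1, 2)))) ≈ 766.60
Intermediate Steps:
Function('D')(h) = Mul(2, h)
Function('n')(J) = Pow(Add(36, J), Rational(1, 2)) (Function('n')(J) = Pow(Add(J, Mul(2, 18)), Rational(1, 2)) = Pow(Add(J, 36), Rational(1, 2)) = Pow(Add(36, J), Rational(1, 2)))
Add(Mul(Function('L')(Function('R')(-15)), Pow(-96866, -1)), Mul(139005, Pow(Function('n')(Mul(Add(-93, -229), Add(-298, 196))), -1))) = Add(Mul(-594, Pow(-96866, -1)), Mul(139005, Pow(Pow(Add(36, Mul(Add(-93, -229), Add(-298, 196))), Rational(1, 2)), -1))) = Add(Mul(-594, Rational(-1, 96866)), Mul(139005, Pow(Pow(Add(36, Mul(-322, -102)), Rational(1, 2)), -1))) = Add(Rational(27, 4403), Mul(139005, Pow(Pow(Add(36, 32844), Rational(1, 2)), -1))) = Add(Rational(27, 4403), Mul(139005, Pow(Pow(32880, Rational(1, 2)), -1))) = Add(Rational(27, 4403), Mul(139005, Pow(Mul(4, Pow(2055, Rational(1, 2))), -1))) = Add(Rational(27, 4403), Mul(139005, Mul(Rational(1, 8220), Pow(2055, Rational(1, 2))))) = Add(Rational(27, 4403), Mul(Rational(9267, 548), Pow(2055, Rational(1, 2))))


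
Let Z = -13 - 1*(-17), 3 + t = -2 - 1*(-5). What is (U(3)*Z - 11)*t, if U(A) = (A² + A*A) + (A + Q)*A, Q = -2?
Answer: 0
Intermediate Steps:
t = 0 (t = -3 + (-2 - 1*(-5)) = -3 + (-2 + 5) = -3 + 3 = 0)
Z = 4 (Z = -13 + 17 = 4)
U(A) = 2*A² + A*(-2 + A) (U(A) = (A² + A*A) + (A - 2)*A = (A² + A²) + (-2 + A)*A = 2*A² + A*(-2 + A))
(U(3)*Z - 11)*t = ((3*(-2 + 3*3))*4 - 11)*0 = ((3*(-2 + 9))*4 - 11)*0 = ((3*7)*4 - 11)*0 = (21*4 - 11)*0 = (84 - 11)*0 = 73*0 = 0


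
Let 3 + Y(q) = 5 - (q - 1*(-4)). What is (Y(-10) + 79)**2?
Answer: 7569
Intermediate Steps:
Y(q) = -2 - q (Y(q) = -3 + (5 - (q - 1*(-4))) = -3 + (5 - (q + 4)) = -3 + (5 - (4 + q)) = -3 + (5 + (-4 - q)) = -3 + (1 - q) = -2 - q)
(Y(-10) + 79)**2 = ((-2 - 1*(-10)) + 79)**2 = ((-2 + 10) + 79)**2 = (8 + 79)**2 = 87**2 = 7569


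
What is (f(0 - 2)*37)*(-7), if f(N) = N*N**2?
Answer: 2072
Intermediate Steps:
f(N) = N**3
(f(0 - 2)*37)*(-7) = ((0 - 2)**3*37)*(-7) = ((-2)**3*37)*(-7) = -8*37*(-7) = -296*(-7) = 2072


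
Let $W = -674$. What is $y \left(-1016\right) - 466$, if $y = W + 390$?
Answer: $288078$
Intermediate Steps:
$y = -284$ ($y = -674 + 390 = -284$)
$y \left(-1016\right) - 466 = \left(-284\right) \left(-1016\right) - 466 = 288544 - 466 = 288078$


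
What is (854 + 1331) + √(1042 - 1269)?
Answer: 2185 + I*√227 ≈ 2185.0 + 15.067*I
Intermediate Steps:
(854 + 1331) + √(1042 - 1269) = 2185 + √(-227) = 2185 + I*√227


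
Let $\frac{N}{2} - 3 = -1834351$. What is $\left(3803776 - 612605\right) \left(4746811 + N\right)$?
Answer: $3440449322665$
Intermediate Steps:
$N = -3668696$ ($N = 6 + 2 \left(-1834351\right) = 6 - 3668702 = -3668696$)
$\left(3803776 - 612605\right) \left(4746811 + N\right) = \left(3803776 - 612605\right) \left(4746811 - 3668696\right) = 3191171 \cdot 1078115 = 3440449322665$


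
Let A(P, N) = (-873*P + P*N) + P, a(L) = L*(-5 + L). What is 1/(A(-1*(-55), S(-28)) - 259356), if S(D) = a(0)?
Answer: -1/307316 ≈ -3.2540e-6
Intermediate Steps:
S(D) = 0 (S(D) = 0*(-5 + 0) = 0*(-5) = 0)
A(P, N) = -872*P + N*P (A(P, N) = (-873*P + N*P) + P = -872*P + N*P)
1/(A(-1*(-55), S(-28)) - 259356) = 1/((-1*(-55))*(-872 + 0) - 259356) = 1/(55*(-872) - 259356) = 1/(-47960 - 259356) = 1/(-307316) = -1/307316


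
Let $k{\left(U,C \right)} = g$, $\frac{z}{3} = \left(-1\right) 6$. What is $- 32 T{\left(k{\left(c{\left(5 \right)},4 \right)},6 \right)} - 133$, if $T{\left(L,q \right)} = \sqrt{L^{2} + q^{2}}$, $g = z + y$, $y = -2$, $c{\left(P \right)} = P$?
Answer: $-133 - 64 \sqrt{109} \approx -801.18$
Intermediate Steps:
$z = -18$ ($z = 3 \left(\left(-1\right) 6\right) = 3 \left(-6\right) = -18$)
$g = -20$ ($g = -18 - 2 = -20$)
$k{\left(U,C \right)} = -20$
$- 32 T{\left(k{\left(c{\left(5 \right)},4 \right)},6 \right)} - 133 = - 32 \sqrt{\left(-20\right)^{2} + 6^{2}} - 133 = - 32 \sqrt{400 + 36} - 133 = - 32 \sqrt{436} - 133 = - 32 \cdot 2 \sqrt{109} - 133 = - 64 \sqrt{109} - 133 = -133 - 64 \sqrt{109}$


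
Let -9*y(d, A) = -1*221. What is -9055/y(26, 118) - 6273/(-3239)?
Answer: -6404292/17459 ≈ -366.82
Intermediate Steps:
y(d, A) = 221/9 (y(d, A) = -(-1)*221/9 = -⅑*(-221) = 221/9)
-9055/y(26, 118) - 6273/(-3239) = -9055/221/9 - 6273/(-3239) = -9055*9/221 - 6273*(-1/3239) = -81495/221 + 153/79 = -6404292/17459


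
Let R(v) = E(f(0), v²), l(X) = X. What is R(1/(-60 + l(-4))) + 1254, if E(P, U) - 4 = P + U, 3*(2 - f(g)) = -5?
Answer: 15503363/12288 ≈ 1261.7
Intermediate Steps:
f(g) = 11/3 (f(g) = 2 - ⅓*(-5) = 2 + 5/3 = 11/3)
E(P, U) = 4 + P + U (E(P, U) = 4 + (P + U) = 4 + P + U)
R(v) = 23/3 + v² (R(v) = 4 + 11/3 + v² = 23/3 + v²)
R(1/(-60 + l(-4))) + 1254 = (23/3 + (1/(-60 - 4))²) + 1254 = (23/3 + (1/(-64))²) + 1254 = (23/3 + (-1/64)²) + 1254 = (23/3 + 1/4096) + 1254 = 94211/12288 + 1254 = 15503363/12288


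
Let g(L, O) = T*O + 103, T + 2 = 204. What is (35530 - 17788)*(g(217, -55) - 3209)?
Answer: -252220272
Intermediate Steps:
T = 202 (T = -2 + 204 = 202)
g(L, O) = 103 + 202*O (g(L, O) = 202*O + 103 = 103 + 202*O)
(35530 - 17788)*(g(217, -55) - 3209) = (35530 - 17788)*((103 + 202*(-55)) - 3209) = 17742*((103 - 11110) - 3209) = 17742*(-11007 - 3209) = 17742*(-14216) = -252220272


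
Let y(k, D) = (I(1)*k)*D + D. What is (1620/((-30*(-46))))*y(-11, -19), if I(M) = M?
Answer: 5130/23 ≈ 223.04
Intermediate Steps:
y(k, D) = D + D*k (y(k, D) = (1*k)*D + D = k*D + D = D*k + D = D + D*k)
(1620/((-30*(-46))))*y(-11, -19) = (1620/((-30*(-46))))*(-19*(1 - 11)) = (1620/1380)*(-19*(-10)) = (1620*(1/1380))*190 = (27/23)*190 = 5130/23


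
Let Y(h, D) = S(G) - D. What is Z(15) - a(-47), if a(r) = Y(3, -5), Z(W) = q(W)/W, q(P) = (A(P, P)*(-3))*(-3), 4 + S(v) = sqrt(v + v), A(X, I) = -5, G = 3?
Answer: -4 - sqrt(6) ≈ -6.4495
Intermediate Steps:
S(v) = -4 + sqrt(2)*sqrt(v) (S(v) = -4 + sqrt(v + v) = -4 + sqrt(2*v) = -4 + sqrt(2)*sqrt(v))
q(P) = -45 (q(P) = -5*(-3)*(-3) = 15*(-3) = -45)
Z(W) = -45/W
Y(h, D) = -4 + sqrt(6) - D (Y(h, D) = (-4 + sqrt(2)*sqrt(3)) - D = (-4 + sqrt(6)) - D = -4 + sqrt(6) - D)
a(r) = 1 + sqrt(6) (a(r) = -4 + sqrt(6) - 1*(-5) = -4 + sqrt(6) + 5 = 1 + sqrt(6))
Z(15) - a(-47) = -45/15 - (1 + sqrt(6)) = -45*1/15 + (-1 - sqrt(6)) = -3 + (-1 - sqrt(6)) = -4 - sqrt(6)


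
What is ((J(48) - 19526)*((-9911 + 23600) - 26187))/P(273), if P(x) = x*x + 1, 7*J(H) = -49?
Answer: 122061717/37265 ≈ 3275.5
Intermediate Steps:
J(H) = -7 (J(H) = (⅐)*(-49) = -7)
P(x) = 1 + x² (P(x) = x² + 1 = 1 + x²)
((J(48) - 19526)*((-9911 + 23600) - 26187))/P(273) = ((-7 - 19526)*((-9911 + 23600) - 26187))/(1 + 273²) = (-19533*(13689 - 26187))/(1 + 74529) = -19533*(-12498)/74530 = 244123434*(1/74530) = 122061717/37265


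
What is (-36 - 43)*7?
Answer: -553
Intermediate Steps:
(-36 - 43)*7 = -79*7 = -553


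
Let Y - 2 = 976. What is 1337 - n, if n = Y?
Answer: 359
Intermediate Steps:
Y = 978 (Y = 2 + 976 = 978)
n = 978
1337 - n = 1337 - 1*978 = 1337 - 978 = 359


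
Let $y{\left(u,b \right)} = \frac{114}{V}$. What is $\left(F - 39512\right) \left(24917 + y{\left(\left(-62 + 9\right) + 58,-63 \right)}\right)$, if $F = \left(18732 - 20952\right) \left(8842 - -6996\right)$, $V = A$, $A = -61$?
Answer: $- \frac{53497575062656}{61} \approx -8.7701 \cdot 10^{11}$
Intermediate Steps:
$V = -61$
$y{\left(u,b \right)} = - \frac{114}{61}$ ($y{\left(u,b \right)} = \frac{114}{-61} = 114 \left(- \frac{1}{61}\right) = - \frac{114}{61}$)
$F = -35160360$ ($F = - 2220 \left(8842 + 6996\right) = \left(-2220\right) 15838 = -35160360$)
$\left(F - 39512\right) \left(24917 + y{\left(\left(-62 + 9\right) + 58,-63 \right)}\right) = \left(-35160360 - 39512\right) \left(24917 - \frac{114}{61}\right) = \left(-35199872\right) \frac{1519823}{61} = - \frac{53497575062656}{61}$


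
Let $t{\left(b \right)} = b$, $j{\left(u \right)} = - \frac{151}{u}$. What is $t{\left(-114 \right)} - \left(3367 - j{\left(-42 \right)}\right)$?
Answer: $- \frac{146051}{42} \approx -3477.4$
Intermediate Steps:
$t{\left(-114 \right)} - \left(3367 - j{\left(-42 \right)}\right) = -114 - \left(3367 - - \frac{151}{-42}\right) = -114 - \left(3367 - \left(-151\right) \left(- \frac{1}{42}\right)\right) = -114 - \left(3367 - \frac{151}{42}\right) = -114 - \frac{141263}{42} = - \frac{146051}{42}$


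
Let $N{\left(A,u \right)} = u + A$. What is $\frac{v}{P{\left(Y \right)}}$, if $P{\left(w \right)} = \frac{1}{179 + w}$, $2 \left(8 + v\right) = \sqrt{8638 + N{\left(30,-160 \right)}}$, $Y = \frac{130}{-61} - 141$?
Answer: $- \frac{17504}{61} + \frac{2188 \sqrt{2127}}{61} \approx 1367.3$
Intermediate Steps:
$N{\left(A,u \right)} = A + u$
$Y = - \frac{8731}{61}$ ($Y = 130 \left(- \frac{1}{61}\right) - 141 = - \frac{130}{61} - 141 = - \frac{8731}{61} \approx -143.13$)
$v = -8 + \sqrt{2127}$ ($v = -8 + \frac{\sqrt{8638 + \left(30 - 160\right)}}{2} = -8 + \frac{\sqrt{8638 - 130}}{2} = -8 + \frac{\sqrt{8508}}{2} = -8 + \frac{2 \sqrt{2127}}{2} = -8 + \sqrt{2127} \approx 38.119$)
$\frac{v}{P{\left(Y \right)}} = \frac{-8 + \sqrt{2127}}{\frac{1}{179 - \frac{8731}{61}}} = \frac{-8 + \sqrt{2127}}{\frac{1}{\frac{2188}{61}}} = \frac{-8 + \sqrt{2127}}{\frac{61}{2188}} = \left(-8 + \sqrt{2127}\right) \frac{2188}{61} = - \frac{17504}{61} + \frac{2188 \sqrt{2127}}{61}$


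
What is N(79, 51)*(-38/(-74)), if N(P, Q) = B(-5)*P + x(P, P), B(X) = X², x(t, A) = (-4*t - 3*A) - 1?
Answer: 26999/37 ≈ 729.70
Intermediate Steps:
x(t, A) = -1 - 4*t - 3*A
N(P, Q) = -1 + 18*P (N(P, Q) = (-5)²*P + (-1 - 4*P - 3*P) = 25*P + (-1 - 7*P) = -1 + 18*P)
N(79, 51)*(-38/(-74)) = (-1 + 18*79)*(-38/(-74)) = (-1 + 1422)*(-38*(-1/74)) = 1421*(19/37) = 26999/37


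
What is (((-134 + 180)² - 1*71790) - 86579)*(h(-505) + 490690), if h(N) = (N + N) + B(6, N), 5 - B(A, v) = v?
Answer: -76593658070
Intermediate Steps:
B(A, v) = 5 - v
h(N) = 5 + N (h(N) = (N + N) + (5 - N) = 2*N + (5 - N) = 5 + N)
(((-134 + 180)² - 1*71790) - 86579)*(h(-505) + 490690) = (((-134 + 180)² - 1*71790) - 86579)*((5 - 505) + 490690) = ((46² - 71790) - 86579)*(-500 + 490690) = ((2116 - 71790) - 86579)*490190 = (-69674 - 86579)*490190 = -156253*490190 = -76593658070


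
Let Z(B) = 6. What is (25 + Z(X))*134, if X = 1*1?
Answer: 4154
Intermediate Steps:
X = 1
(25 + Z(X))*134 = (25 + 6)*134 = 31*134 = 4154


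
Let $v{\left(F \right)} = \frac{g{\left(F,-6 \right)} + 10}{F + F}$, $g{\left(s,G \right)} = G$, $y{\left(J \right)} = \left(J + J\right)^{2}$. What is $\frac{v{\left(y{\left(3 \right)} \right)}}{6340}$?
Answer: $\frac{1}{114120} \approx 8.7627 \cdot 10^{-6}$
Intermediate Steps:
$y{\left(J \right)} = 4 J^{2}$ ($y{\left(J \right)} = \left(2 J\right)^{2} = 4 J^{2}$)
$v{\left(F \right)} = \frac{2}{F}$ ($v{\left(F \right)} = \frac{-6 + 10}{F + F} = \frac{4}{2 F} = 4 \frac{1}{2 F} = \frac{2}{F}$)
$\frac{v{\left(y{\left(3 \right)} \right)}}{6340} = \frac{2 \frac{1}{4 \cdot 3^{2}}}{6340} = \frac{2}{4 \cdot 9} \cdot \frac{1}{6340} = \frac{2}{36} \cdot \frac{1}{6340} = 2 \cdot \frac{1}{36} \cdot \frac{1}{6340} = \frac{1}{18} \cdot \frac{1}{6340} = \frac{1}{114120}$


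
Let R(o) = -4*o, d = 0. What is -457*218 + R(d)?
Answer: -99626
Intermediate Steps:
-457*218 + R(d) = -457*218 - 4*0 = -99626 + 0 = -99626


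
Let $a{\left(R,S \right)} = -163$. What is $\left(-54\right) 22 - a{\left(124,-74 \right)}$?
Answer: $-1025$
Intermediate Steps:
$\left(-54\right) 22 - a{\left(124,-74 \right)} = \left(-54\right) 22 - -163 = -1188 + 163 = -1025$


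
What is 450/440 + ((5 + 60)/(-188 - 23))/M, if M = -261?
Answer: 2481055/2423124 ≈ 1.0239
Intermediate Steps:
450/440 + ((5 + 60)/(-188 - 23))/M = 450/440 + ((5 + 60)/(-188 - 23))/(-261) = 450*(1/440) + (65/(-211))*(-1/261) = 45/44 + (65*(-1/211))*(-1/261) = 45/44 - 65/211*(-1/261) = 45/44 + 65/55071 = 2481055/2423124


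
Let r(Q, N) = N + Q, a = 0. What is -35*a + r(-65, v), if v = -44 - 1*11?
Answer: -120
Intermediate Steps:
v = -55 (v = -44 - 11 = -55)
-35*a + r(-65, v) = -35*0 + (-55 - 65) = 0 - 120 = -120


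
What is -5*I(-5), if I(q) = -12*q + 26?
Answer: -430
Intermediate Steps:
I(q) = 26 - 12*q
-5*I(-5) = -5*(26 - 12*(-5)) = -5*(26 + 60) = -5*86 = -430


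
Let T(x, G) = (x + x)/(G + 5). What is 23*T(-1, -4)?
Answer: -46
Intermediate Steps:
T(x, G) = 2*x/(5 + G) (T(x, G) = (2*x)/(5 + G) = 2*x/(5 + G))
23*T(-1, -4) = 23*(2*(-1)/(5 - 4)) = 23*(2*(-1)/1) = 23*(2*(-1)*1) = 23*(-2) = -46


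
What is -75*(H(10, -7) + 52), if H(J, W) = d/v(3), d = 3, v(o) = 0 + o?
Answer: -3975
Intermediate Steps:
v(o) = o
H(J, W) = 1 (H(J, W) = 3/3 = 3*(⅓) = 1)
-75*(H(10, -7) + 52) = -75*(1 + 52) = -75*53 = -3975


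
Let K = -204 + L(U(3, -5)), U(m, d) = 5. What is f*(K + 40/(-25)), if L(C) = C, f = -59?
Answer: 59177/5 ≈ 11835.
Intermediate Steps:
K = -199 (K = -204 + 5 = -199)
f*(K + 40/(-25)) = -59*(-199 + 40/(-25)) = -59*(-199 + 40*(-1/25)) = -59*(-199 - 8/5) = -59*(-1003/5) = 59177/5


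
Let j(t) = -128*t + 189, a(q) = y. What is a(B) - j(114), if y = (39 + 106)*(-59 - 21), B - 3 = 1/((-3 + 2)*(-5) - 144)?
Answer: 2803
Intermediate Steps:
B = 416/139 (B = 3 + 1/((-3 + 2)*(-5) - 144) = 3 + 1/(-1*(-5) - 144) = 3 + 1/(5 - 144) = 3 + 1/(-139) = 3 - 1/139 = 416/139 ≈ 2.9928)
y = -11600 (y = 145*(-80) = -11600)
a(q) = -11600
j(t) = 189 - 128*t
a(B) - j(114) = -11600 - (189 - 128*114) = -11600 - (189 - 14592) = -11600 - 1*(-14403) = -11600 + 14403 = 2803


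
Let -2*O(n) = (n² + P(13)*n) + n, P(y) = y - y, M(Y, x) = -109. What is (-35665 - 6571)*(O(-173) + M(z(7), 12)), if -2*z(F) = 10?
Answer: 632990932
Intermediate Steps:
z(F) = -5 (z(F) = -½*10 = -5)
P(y) = 0
O(n) = -n/2 - n²/2 (O(n) = -((n² + 0*n) + n)/2 = -((n² + 0) + n)/2 = -(n² + n)/2 = -(n + n²)/2 = -n/2 - n²/2)
(-35665 - 6571)*(O(-173) + M(z(7), 12)) = (-35665 - 6571)*(-½*(-173)*(1 - 173) - 109) = -42236*(-½*(-173)*(-172) - 109) = -42236*(-14878 - 109) = -42236*(-14987) = 632990932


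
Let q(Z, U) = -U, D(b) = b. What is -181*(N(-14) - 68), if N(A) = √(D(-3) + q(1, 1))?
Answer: 12308 - 362*I ≈ 12308.0 - 362.0*I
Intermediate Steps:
N(A) = 2*I (N(A) = √(-3 - 1*1) = √(-3 - 1) = √(-4) = 2*I)
-181*(N(-14) - 68) = -181*(2*I - 68) = -181*(-68 + 2*I) = 12308 - 362*I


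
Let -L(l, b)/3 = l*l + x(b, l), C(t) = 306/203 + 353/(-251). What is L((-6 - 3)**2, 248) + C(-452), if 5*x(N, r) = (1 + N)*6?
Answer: -5242885106/254765 ≈ -20579.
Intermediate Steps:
C(t) = 5147/50953 (C(t) = 306*(1/203) + 353*(-1/251) = 306/203 - 353/251 = 5147/50953)
x(N, r) = 6/5 + 6*N/5 (x(N, r) = ((1 + N)*6)/5 = (6 + 6*N)/5 = 6/5 + 6*N/5)
L(l, b) = -18/5 - 3*l**2 - 18*b/5 (L(l, b) = -3*(l*l + (6/5 + 6*b/5)) = -3*(l**2 + (6/5 + 6*b/5)) = -3*(6/5 + l**2 + 6*b/5) = -18/5 - 3*l**2 - 18*b/5)
L((-6 - 3)**2, 248) + C(-452) = (-18/5 - 3*(-6 - 3)**4 - 18/5*248) + 5147/50953 = (-18/5 - 3*((-9)**2)**2 - 4464/5) + 5147/50953 = (-18/5 - 3*81**2 - 4464/5) + 5147/50953 = (-18/5 - 3*6561 - 4464/5) + 5147/50953 = (-18/5 - 19683 - 4464/5) + 5147/50953 = -102897/5 + 5147/50953 = -5242885106/254765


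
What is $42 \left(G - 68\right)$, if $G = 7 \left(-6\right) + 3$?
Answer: $-4494$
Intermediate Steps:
$G = -39$ ($G = -42 + 3 = -39$)
$42 \left(G - 68\right) = 42 \left(-39 - 68\right) = 42 \left(-107\right) = -4494$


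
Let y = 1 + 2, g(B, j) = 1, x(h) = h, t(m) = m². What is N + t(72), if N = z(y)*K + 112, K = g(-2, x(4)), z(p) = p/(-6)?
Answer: 10591/2 ≈ 5295.5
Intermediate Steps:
y = 3
z(p) = -p/6 (z(p) = p*(-⅙) = -p/6)
K = 1
N = 223/2 (N = -⅙*3*1 + 112 = -½*1 + 112 = -½ + 112 = 223/2 ≈ 111.50)
N + t(72) = 223/2 + 72² = 223/2 + 5184 = 10591/2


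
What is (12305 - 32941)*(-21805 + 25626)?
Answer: -78850156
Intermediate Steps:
(12305 - 32941)*(-21805 + 25626) = -20636*3821 = -78850156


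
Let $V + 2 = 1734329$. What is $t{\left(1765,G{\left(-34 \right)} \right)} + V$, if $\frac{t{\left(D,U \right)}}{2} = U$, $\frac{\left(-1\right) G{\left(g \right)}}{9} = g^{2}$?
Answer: $1713519$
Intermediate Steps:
$V = 1734327$ ($V = -2 + 1734329 = 1734327$)
$G{\left(g \right)} = - 9 g^{2}$
$t{\left(D,U \right)} = 2 U$
$t{\left(1765,G{\left(-34 \right)} \right)} + V = 2 \left(- 9 \left(-34\right)^{2}\right) + 1734327 = 2 \left(\left(-9\right) 1156\right) + 1734327 = 2 \left(-10404\right) + 1734327 = -20808 + 1734327 = 1713519$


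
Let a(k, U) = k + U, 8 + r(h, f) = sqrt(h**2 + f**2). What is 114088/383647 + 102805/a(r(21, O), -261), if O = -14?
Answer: -10601400377903/27516697428 - 719635*sqrt(13)/71724 ≈ -421.45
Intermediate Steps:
r(h, f) = -8 + sqrt(f**2 + h**2) (r(h, f) = -8 + sqrt(h**2 + f**2) = -8 + sqrt(f**2 + h**2))
a(k, U) = U + k
114088/383647 + 102805/a(r(21, O), -261) = 114088/383647 + 102805/(-261 + (-8 + sqrt((-14)**2 + 21**2))) = 114088*(1/383647) + 102805/(-261 + (-8 + sqrt(196 + 441))) = 114088/383647 + 102805/(-261 + (-8 + sqrt(637))) = 114088/383647 + 102805/(-261 + (-8 + 7*sqrt(13))) = 114088/383647 + 102805/(-269 + 7*sqrt(13))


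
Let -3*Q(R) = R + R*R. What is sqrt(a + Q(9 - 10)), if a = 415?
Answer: sqrt(415) ≈ 20.372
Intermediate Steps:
Q(R) = -R/3 - R**2/3 (Q(R) = -(R + R*R)/3 = -(R + R**2)/3 = -R/3 - R**2/3)
sqrt(a + Q(9 - 10)) = sqrt(415 - (9 - 10)*(1 + (9 - 10))/3) = sqrt(415 - 1/3*(-1)*(1 - 1)) = sqrt(415 - 1/3*(-1)*0) = sqrt(415 + 0) = sqrt(415)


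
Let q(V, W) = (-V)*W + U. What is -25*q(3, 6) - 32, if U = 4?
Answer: 318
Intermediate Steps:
q(V, W) = 4 - V*W (q(V, W) = (-V)*W + 4 = -V*W + 4 = 4 - V*W)
-25*q(3, 6) - 32 = -25*(4 - 1*3*6) - 32 = -25*(4 - 18) - 32 = -25*(-14) - 32 = 350 - 32 = 318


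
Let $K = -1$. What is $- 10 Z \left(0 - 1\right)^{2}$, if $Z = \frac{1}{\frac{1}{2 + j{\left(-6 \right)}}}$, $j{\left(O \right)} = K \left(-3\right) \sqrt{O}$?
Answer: $-20 - 30 i \sqrt{6} \approx -20.0 - 73.485 i$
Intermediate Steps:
$j{\left(O \right)} = 3 \sqrt{O}$ ($j{\left(O \right)} = \left(-1\right) \left(-3\right) \sqrt{O} = 3 \sqrt{O}$)
$Z = 2 + 3 i \sqrt{6}$ ($Z = \frac{1}{\frac{1}{2 + 3 \sqrt{-6}}} = \frac{1}{\frac{1}{2 + 3 i \sqrt{6}}} = 2 + 3 i \sqrt{6} \approx 2.0 + 7.3485 i$)
$- 10 Z \left(0 - 1\right)^{2} = - 10 \left(2 + 3 i \sqrt{6}\right) \left(0 - 1\right)^{2} = \left(-20 - 30 i \sqrt{6}\right) \left(-1\right)^{2} = \left(-20 - 30 i \sqrt{6}\right) 1 = -20 - 30 i \sqrt{6}$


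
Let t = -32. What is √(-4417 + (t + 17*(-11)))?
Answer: 2*I*√1159 ≈ 68.088*I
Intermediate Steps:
√(-4417 + (t + 17*(-11))) = √(-4417 + (-32 + 17*(-11))) = √(-4417 + (-32 - 187)) = √(-4417 - 219) = √(-4636) = 2*I*√1159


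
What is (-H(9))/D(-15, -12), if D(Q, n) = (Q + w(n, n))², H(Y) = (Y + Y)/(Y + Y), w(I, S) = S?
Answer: -1/729 ≈ -0.0013717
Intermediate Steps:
H(Y) = 1 (H(Y) = (2*Y)/((2*Y)) = (2*Y)*(1/(2*Y)) = 1)
D(Q, n) = (Q + n)²
(-H(9))/D(-15, -12) = (-1*1)/((-15 - 12)²) = -1/((-27)²) = -1/729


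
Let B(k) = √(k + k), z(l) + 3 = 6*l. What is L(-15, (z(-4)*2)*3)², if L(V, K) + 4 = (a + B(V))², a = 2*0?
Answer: 1156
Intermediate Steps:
z(l) = -3 + 6*l
B(k) = √2*√k (B(k) = √(2*k) = √2*√k)
a = 0
L(V, K) = -4 + 2*V (L(V, K) = -4 + (0 + √2*√V)² = -4 + (√2*√V)² = -4 + 2*V)
L(-15, (z(-4)*2)*3)² = (-4 + 2*(-15))² = (-4 - 30)² = (-34)² = 1156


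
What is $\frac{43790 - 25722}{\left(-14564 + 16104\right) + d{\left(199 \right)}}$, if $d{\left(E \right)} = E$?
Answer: $\frac{18068}{1739} \approx 10.39$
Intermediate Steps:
$\frac{43790 - 25722}{\left(-14564 + 16104\right) + d{\left(199 \right)}} = \frac{43790 - 25722}{\left(-14564 + 16104\right) + 199} = \frac{18068}{1540 + 199} = \frac{18068}{1739}$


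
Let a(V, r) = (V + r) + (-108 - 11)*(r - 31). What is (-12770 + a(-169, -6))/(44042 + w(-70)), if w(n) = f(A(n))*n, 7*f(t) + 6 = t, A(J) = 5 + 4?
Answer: -4271/22006 ≈ -0.19408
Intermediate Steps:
A(J) = 9
f(t) = -6/7 + t/7
a(V, r) = 3689 + V - 118*r (a(V, r) = (V + r) - 119*(-31 + r) = (V + r) + (3689 - 119*r) = 3689 + V - 118*r)
w(n) = 3*n/7 (w(n) = (-6/7 + (⅐)*9)*n = (-6/7 + 9/7)*n = 3*n/7)
(-12770 + a(-169, -6))/(44042 + w(-70)) = (-12770 + (3689 - 169 - 118*(-6)))/(44042 + (3/7)*(-70)) = (-12770 + (3689 - 169 + 708))/(44042 - 30) = (-12770 + 4228)/44012 = -8542*1/44012 = -4271/22006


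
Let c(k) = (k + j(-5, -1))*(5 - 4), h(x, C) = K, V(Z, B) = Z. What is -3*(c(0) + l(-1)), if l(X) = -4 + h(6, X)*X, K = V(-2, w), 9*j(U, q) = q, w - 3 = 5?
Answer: 19/3 ≈ 6.3333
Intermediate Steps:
w = 8 (w = 3 + 5 = 8)
j(U, q) = q/9
K = -2
h(x, C) = -2
l(X) = -4 - 2*X
c(k) = -1/9 + k (c(k) = (k + (1/9)*(-1))*(5 - 4) = (k - 1/9)*1 = (-1/9 + k)*1 = -1/9 + k)
-3*(c(0) + l(-1)) = -3*((-1/9 + 0) + (-4 - 2*(-1))) = -3*(-1/9 + (-4 + 2)) = -3*(-1/9 - 2) = -3*(-19/9) = 19/3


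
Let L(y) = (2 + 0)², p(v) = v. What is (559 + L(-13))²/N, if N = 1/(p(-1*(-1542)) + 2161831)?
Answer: 685722176437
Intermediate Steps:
L(y) = 4 (L(y) = 2² = 4)
N = 1/2163373 (N = 1/(-1*(-1542) + 2161831) = 1/(1542 + 2161831) = 1/2163373 ≈ 4.6224e-7)
(559 + L(-13))²/N = (559 + 4)²/(1/2163373) = 563²*2163373 = 316969*2163373 = 685722176437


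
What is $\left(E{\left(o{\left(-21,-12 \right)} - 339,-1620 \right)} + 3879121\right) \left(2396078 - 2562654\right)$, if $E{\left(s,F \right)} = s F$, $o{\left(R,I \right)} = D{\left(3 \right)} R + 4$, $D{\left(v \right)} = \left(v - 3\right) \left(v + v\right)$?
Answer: $-736569254896$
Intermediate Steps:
$D{\left(v \right)} = 2 v \left(-3 + v\right)$ ($D{\left(v \right)} = \left(-3 + v\right) 2 v = 2 v \left(-3 + v\right)$)
$o{\left(R,I \right)} = 4$ ($o{\left(R,I \right)} = 2 \cdot 3 \left(-3 + 3\right) R + 4 = 2 \cdot 3 \cdot 0 R + 4 = 0 R + 4 = 0 + 4 = 4$)
$E{\left(s,F \right)} = F s$
$\left(E{\left(o{\left(-21,-12 \right)} - 339,-1620 \right)} + 3879121\right) \left(2396078 - 2562654\right) = \left(- 1620 \left(4 - 339\right) + 3879121\right) \left(2396078 - 2562654\right) = \left(- 1620 \left(4 - 339\right) + 3879121\right) \left(-166576\right) = \left(\left(-1620\right) \left(-335\right) + 3879121\right) \left(-166576\right) = \left(542700 + 3879121\right) \left(-166576\right) = 4421821 \left(-166576\right) = -736569254896$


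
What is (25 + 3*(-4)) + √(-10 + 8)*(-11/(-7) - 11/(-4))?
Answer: 13 + 121*I*√2/28 ≈ 13.0 + 6.1114*I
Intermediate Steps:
(25 + 3*(-4)) + √(-10 + 8)*(-11/(-7) - 11/(-4)) = (25 - 12) + √(-2)*(-11*(-⅐) - 11*(-¼)) = 13 + (I*√2)*(11/7 + 11/4) = 13 + (I*√2)*(121/28) = 13 + 121*I*√2/28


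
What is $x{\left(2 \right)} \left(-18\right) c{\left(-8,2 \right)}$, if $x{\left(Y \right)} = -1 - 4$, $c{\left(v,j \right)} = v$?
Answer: $-720$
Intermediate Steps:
$x{\left(Y \right)} = -5$ ($x{\left(Y \right)} = -1 - 4 = -5$)
$x{\left(2 \right)} \left(-18\right) c{\left(-8,2 \right)} = \left(-5\right) \left(-18\right) \left(-8\right) = 90 \left(-8\right) = -720$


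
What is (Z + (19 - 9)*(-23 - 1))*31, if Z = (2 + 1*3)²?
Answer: -6665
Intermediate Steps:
Z = 25 (Z = (2 + 3)² = 5² = 25)
(Z + (19 - 9)*(-23 - 1))*31 = (25 + (19 - 9)*(-23 - 1))*31 = (25 + 10*(-24))*31 = (25 - 240)*31 = -215*31 = -6665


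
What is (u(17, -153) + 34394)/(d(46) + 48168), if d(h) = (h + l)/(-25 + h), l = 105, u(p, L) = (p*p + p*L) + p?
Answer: 674079/1011679 ≈ 0.66630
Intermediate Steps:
u(p, L) = p + p² + L*p (u(p, L) = (p² + L*p) + p = p + p² + L*p)
d(h) = (105 + h)/(-25 + h) (d(h) = (h + 105)/(-25 + h) = (105 + h)/(-25 + h))
(u(17, -153) + 34394)/(d(46) + 48168) = (17*(1 - 153 + 17) + 34394)/((105 + 46)/(-25 + 46) + 48168) = (17*(-135) + 34394)/(151/21 + 48168) = (-2295 + 34394)/((1/21)*151 + 48168) = 32099/(151/21 + 48168) = 32099/(1011679/21) = 32099*(21/1011679) = 674079/1011679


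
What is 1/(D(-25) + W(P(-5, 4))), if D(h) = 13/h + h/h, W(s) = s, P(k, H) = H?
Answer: 25/112 ≈ 0.22321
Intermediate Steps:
D(h) = 1 + 13/h (D(h) = 13/h + 1 = 1 + 13/h)
1/(D(-25) + W(P(-5, 4))) = 1/((13 - 25)/(-25) + 4) = 1/(-1/25*(-12) + 4) = 1/(12/25 + 4) = 1/(112/25) = 25/112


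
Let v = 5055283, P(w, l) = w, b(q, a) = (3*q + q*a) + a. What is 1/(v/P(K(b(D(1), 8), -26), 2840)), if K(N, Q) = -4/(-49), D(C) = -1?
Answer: 4/247708867 ≈ 1.6148e-8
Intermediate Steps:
b(q, a) = a + 3*q + a*q (b(q, a) = (3*q + a*q) + a = a + 3*q + a*q)
K(N, Q) = 4/49 (K(N, Q) = -4*(-1/49) = 4/49)
1/(v/P(K(b(D(1), 8), -26), 2840)) = 1/(5055283/(4/49)) = 1/(5055283*(49/4)) = 1/(247708867/4) = 4/247708867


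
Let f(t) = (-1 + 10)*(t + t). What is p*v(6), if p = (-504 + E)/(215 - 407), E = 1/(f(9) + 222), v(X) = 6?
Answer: 193535/12288 ≈ 15.750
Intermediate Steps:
f(t) = 18*t (f(t) = 9*(2*t) = 18*t)
E = 1/384 (E = 1/(18*9 + 222) = 1/(162 + 222) = 1/384 ≈ 0.0026042)
p = 193535/73728 (p = (-504 + 1/384)/(215 - 407) = -193535/384/(-192) = -193535/384*(-1/192) = 193535/73728 ≈ 2.6250)
p*v(6) = (193535/73728)*6 = 193535/12288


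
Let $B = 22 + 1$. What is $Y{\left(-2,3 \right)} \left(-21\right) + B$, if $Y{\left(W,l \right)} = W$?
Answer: $65$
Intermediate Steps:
$B = 23$
$Y{\left(-2,3 \right)} \left(-21\right) + B = \left(-2\right) \left(-21\right) + 23 = 42 + 23 = 65$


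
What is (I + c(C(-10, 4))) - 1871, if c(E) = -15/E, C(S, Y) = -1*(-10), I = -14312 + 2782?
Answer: -26805/2 ≈ -13403.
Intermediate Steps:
I = -11530
C(S, Y) = 10
(I + c(C(-10, 4))) - 1871 = (-11530 - 15/10) - 1871 = (-11530 - 15*⅒) - 1871 = (-11530 - 3/2) - 1871 = -23063/2 - 1871 = -26805/2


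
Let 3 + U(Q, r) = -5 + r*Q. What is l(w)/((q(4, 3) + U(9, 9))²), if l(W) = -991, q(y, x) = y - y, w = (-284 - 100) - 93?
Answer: -991/5329 ≈ -0.18596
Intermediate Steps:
U(Q, r) = -8 + Q*r (U(Q, r) = -3 + (-5 + r*Q) = -3 + (-5 + Q*r) = -8 + Q*r)
w = -477 (w = -384 - 93 = -477)
q(y, x) = 0 (q(y, x) = y - y = 0)
l(w)/((q(4, 3) + U(9, 9))²) = -991/(0 + (-8 + 9*9))² = -991/(0 + (-8 + 81))² = -991/(0 + 73)² = -991/(73²) = -991/5329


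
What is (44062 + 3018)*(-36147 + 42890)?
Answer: 317460440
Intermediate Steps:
(44062 + 3018)*(-36147 + 42890) = 47080*6743 = 317460440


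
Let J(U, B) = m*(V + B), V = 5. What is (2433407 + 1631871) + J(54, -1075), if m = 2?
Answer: 4063138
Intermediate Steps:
J(U, B) = 10 + 2*B (J(U, B) = 2*(5 + B) = 10 + 2*B)
(2433407 + 1631871) + J(54, -1075) = (2433407 + 1631871) + (10 + 2*(-1075)) = 4065278 + (10 - 2150) = 4065278 - 2140 = 4063138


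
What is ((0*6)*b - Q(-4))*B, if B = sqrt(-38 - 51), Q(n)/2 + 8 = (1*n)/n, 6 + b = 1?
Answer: 14*I*sqrt(89) ≈ 132.08*I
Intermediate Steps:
b = -5 (b = -6 + 1 = -5)
Q(n) = -14 (Q(n) = -16 + 2*((1*n)/n) = -16 + 2*(n/n) = -16 + 2*1 = -16 + 2 = -14)
B = I*sqrt(89) (B = sqrt(-89) = I*sqrt(89) ≈ 9.434*I)
((0*6)*b - Q(-4))*B = ((0*6)*(-5) - 1*(-14))*(I*sqrt(89)) = (0*(-5) + 14)*(I*sqrt(89)) = (0 + 14)*(I*sqrt(89)) = 14*(I*sqrt(89)) = 14*I*sqrt(89)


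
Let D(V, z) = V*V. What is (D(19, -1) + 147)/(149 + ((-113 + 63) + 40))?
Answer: 508/139 ≈ 3.6547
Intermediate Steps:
D(V, z) = V²
(D(19, -1) + 147)/(149 + ((-113 + 63) + 40)) = (19² + 147)/(149 + ((-113 + 63) + 40)) = (361 + 147)/(149 + (-50 + 40)) = 508/(149 - 10) = 508/139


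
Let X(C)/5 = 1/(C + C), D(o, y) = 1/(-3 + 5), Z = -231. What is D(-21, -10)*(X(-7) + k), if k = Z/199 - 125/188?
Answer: -571651/523768 ≈ -1.0914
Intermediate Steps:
D(o, y) = 1/2
X(C) = 5/(2*C) (X(C) = 5/(C + C) = 5/((2*C)) = 5*(1/(2*C)) = 5/(2*C))
k = -68303/37412 (k = -231/199 - 125/188 = -68303/37412 ≈ -1.8257)
D(-21, -10)*(X(-7) + k) = ((5/2)/(-7) - 68303/37412)/2 = ((5/2)*(-1/7) - 68303/37412)/2 = (-5/14 - 68303/37412)/2 = (1/2)*(-571651/261884) = -571651/523768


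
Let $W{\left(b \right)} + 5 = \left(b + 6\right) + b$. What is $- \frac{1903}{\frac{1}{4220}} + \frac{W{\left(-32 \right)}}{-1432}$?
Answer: $- \frac{11499905057}{1432} \approx -8.0307 \cdot 10^{6}$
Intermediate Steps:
$W{\left(b \right)} = 1 + 2 b$ ($W{\left(b \right)} = -5 + \left(\left(b + 6\right) + b\right) = -5 + \left(\left(6 + b\right) + b\right) = -5 + \left(6 + 2 b\right) = 1 + 2 b$)
$- \frac{1903}{\frac{1}{4220}} + \frac{W{\left(-32 \right)}}{-1432} = - \frac{1903}{\frac{1}{4220}} + \frac{1 + 2 \left(-32\right)}{-1432} = - 1903 \frac{1}{\frac{1}{4220}} + \left(1 - 64\right) \left(- \frac{1}{1432}\right) = \left(-1903\right) 4220 - - \frac{63}{1432} = -8030660 + \frac{63}{1432} = - \frac{11499905057}{1432}$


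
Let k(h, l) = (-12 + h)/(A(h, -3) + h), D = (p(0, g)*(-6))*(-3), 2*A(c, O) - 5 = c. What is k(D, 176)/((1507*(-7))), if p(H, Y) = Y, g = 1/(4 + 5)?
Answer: 20/116039 ≈ 0.00017236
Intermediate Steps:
A(c, O) = 5/2 + c/2
g = ⅑ (g = 1/9 = ⅑ ≈ 0.11111)
D = 2 (D = ((⅑)*(-6))*(-3) = -⅔*(-3) = 2)
k(h, l) = (-12 + h)/(5/2 + 3*h/2) (k(h, l) = (-12 + h)/((5/2 + h/2) + h) = (-12 + h)/(5/2 + 3*h/2))
k(D, 176)/((1507*(-7))) = (2*(-12 + 2)/(5 + 3*2))/((1507*(-7))) = (2*(-10)/(5 + 6))/(-10549) = (2*(-10)/11)*(-1/10549) = (2*(1/11)*(-10))*(-1/10549) = -20/11*(-1/10549) = 20/116039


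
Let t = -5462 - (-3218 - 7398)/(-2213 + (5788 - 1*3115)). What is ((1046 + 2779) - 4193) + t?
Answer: -667796/115 ≈ -5806.9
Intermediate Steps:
t = -625476/115 (t = -5462 - (-10616)/(-2213 + (5788 - 3115)) = -5462 - (-10616)/(-2213 + 2673) = -5462 - (-10616)/460 = -5462 - 1*(-2654/115) = -5462 + 2654/115 = -625476/115 ≈ -5438.9)
((1046 + 2779) - 4193) + t = ((1046 + 2779) - 4193) - 625476/115 = (3825 - 4193) - 625476/115 = -368 - 625476/115 = -667796/115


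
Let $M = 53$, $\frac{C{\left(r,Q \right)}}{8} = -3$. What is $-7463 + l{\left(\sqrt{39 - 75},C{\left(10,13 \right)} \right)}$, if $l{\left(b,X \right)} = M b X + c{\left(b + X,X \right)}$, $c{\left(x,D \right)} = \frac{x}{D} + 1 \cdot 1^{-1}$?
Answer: $-7461 - \frac{30529 i}{4} \approx -7461.0 - 7632.3 i$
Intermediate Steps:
$C{\left(r,Q \right)} = -24$ ($C{\left(r,Q \right)} = 8 \left(-3\right) = -24$)
$c{\left(x,D \right)} = 1 + \frac{x}{D}$ ($c{\left(x,D \right)} = \frac{x}{D} + 1 \cdot 1 = \frac{x}{D} + 1 = 1 + \frac{x}{D}$)
$l{\left(b,X \right)} = \frac{b + 2 X}{X} + 53 X b$ ($l{\left(b,X \right)} = 53 b X + \frac{X + \left(b + X\right)}{X} = 53 X b + \frac{X + \left(X + b\right)}{X} = 53 X b + \frac{b + 2 X}{X} = \frac{b + 2 X}{X} + 53 X b$)
$-7463 + l{\left(\sqrt{39 - 75},C{\left(10,13 \right)} \right)} = -7463 + \left(2 + \frac{\sqrt{39 - 75}}{-24} + 53 \left(-24\right) \sqrt{39 - 75}\right) = -7463 + \left(2 + \sqrt{-36} \left(- \frac{1}{24}\right) + 53 \left(-24\right) \sqrt{-36}\right) = -7463 + \left(2 + 6 i \left(- \frac{1}{24}\right) + 53 \left(-24\right) 6 i\right) = -7463 - \left(-2 + \frac{30529 i}{4}\right) = -7463 + \left(2 - \frac{30529 i}{4}\right) = -7461 - \frac{30529 i}{4}$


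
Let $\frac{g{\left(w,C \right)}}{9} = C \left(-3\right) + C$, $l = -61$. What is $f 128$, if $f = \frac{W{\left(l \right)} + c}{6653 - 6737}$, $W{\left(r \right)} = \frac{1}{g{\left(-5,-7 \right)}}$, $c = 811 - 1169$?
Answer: $\frac{721712}{1323} \approx 545.51$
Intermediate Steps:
$g{\left(w,C \right)} = - 18 C$ ($g{\left(w,C \right)} = 9 \left(C \left(-3\right) + C\right) = 9 \left(- 3 C + C\right) = 9 \left(- 2 C\right) = - 18 C$)
$c = -358$ ($c = 811 - 1169 = -358$)
$W{\left(r \right)} = \frac{1}{126}$ ($W{\left(r \right)} = \frac{1}{\left(-18\right) \left(-7\right)} = \frac{1}{126}$)
$f = \frac{45107}{10584}$ ($f = \frac{\frac{1}{126} - 358}{6653 - 6737} = - \frac{45107}{126 \left(-84\right)} = \left(- \frac{45107}{126}\right) \left(- \frac{1}{84}\right) = \frac{45107}{10584} \approx 4.2618$)
$f 128 = \frac{45107}{10584} \cdot 128 = \frac{721712}{1323}$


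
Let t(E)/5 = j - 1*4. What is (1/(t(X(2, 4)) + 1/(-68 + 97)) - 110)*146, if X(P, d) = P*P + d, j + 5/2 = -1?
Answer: -34906848/2173 ≈ -16064.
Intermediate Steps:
j = -7/2 (j = -5/2 - 1 = -7/2 ≈ -3.5000)
X(P, d) = d + P² (X(P, d) = P² + d = d + P²)
t(E) = -75/2 (t(E) = 5*(-7/2 - 1*4) = 5*(-7/2 - 4) = 5*(-15/2) = -75/2)
(1/(t(X(2, 4)) + 1/(-68 + 97)) - 110)*146 = (1/(-75/2 + 1/(-68 + 97)) - 110)*146 = (1/(-75/2 + 1/29) - 110)*146 = (1/(-2173/58) - 110)*146 = (-58/2173 - 110)*146 = -239088/2173*146 = -34906848/2173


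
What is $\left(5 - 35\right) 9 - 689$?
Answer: $-959$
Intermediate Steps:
$\left(5 - 35\right) 9 - 689 = \left(-30\right) 9 - 689 = -270 - 689 = -959$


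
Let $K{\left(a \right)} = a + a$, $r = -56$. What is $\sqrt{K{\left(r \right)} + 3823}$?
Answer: $\sqrt{3711} \approx 60.918$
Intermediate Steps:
$K{\left(a \right)} = 2 a$
$\sqrt{K{\left(r \right)} + 3823} = \sqrt{2 \left(-56\right) + 3823} = \sqrt{-112 + 3823} = \sqrt{3711}$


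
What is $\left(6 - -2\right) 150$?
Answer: $1200$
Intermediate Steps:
$\left(6 - -2\right) 150 = \left(6 + 2\right) 150 = 8 \cdot 150 = 1200$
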